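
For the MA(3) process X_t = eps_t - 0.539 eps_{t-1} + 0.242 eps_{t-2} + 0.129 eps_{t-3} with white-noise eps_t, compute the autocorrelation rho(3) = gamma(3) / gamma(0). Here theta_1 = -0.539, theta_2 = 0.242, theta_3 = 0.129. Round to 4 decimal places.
\rho(3) = 0.0945

For an MA(q) process with theta_0 = 1, the autocovariance is
  gamma(k) = sigma^2 * sum_{i=0..q-k} theta_i * theta_{i+k},
and rho(k) = gamma(k) / gamma(0). Sigma^2 cancels.
  numerator   = (1)*(0.129) = 0.129.
  denominator = (1)^2 + (-0.539)^2 + (0.242)^2 + (0.129)^2 = 1.365726.
  rho(3) = 0.129 / 1.365726 = 0.0945.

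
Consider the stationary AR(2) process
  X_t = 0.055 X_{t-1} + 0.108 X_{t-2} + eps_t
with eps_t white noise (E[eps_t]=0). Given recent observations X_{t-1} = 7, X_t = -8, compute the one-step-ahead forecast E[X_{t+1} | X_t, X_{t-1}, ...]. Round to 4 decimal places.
E[X_{t+1} \mid \mathcal F_t] = 0.3160

For an AR(p) model X_t = c + sum_i phi_i X_{t-i} + eps_t, the
one-step-ahead conditional mean is
  E[X_{t+1} | X_t, ...] = c + sum_i phi_i X_{t+1-i}.
Substitute known values:
  E[X_{t+1} | ...] = (0.055) * (-8) + (0.108) * (7)
                   = 0.3160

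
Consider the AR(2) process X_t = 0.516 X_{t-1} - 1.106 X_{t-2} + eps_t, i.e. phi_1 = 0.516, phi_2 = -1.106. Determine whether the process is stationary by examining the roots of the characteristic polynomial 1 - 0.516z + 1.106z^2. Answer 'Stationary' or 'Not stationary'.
\text{Not stationary}

The AR(p) characteristic polynomial is P(z) = 1 - 0.516z + 1.106z^2.
Stationarity requires all roots to lie outside the unit circle, i.e. |z| > 1 for every root.
Set 1 + (-0.516) z + (1.106) z^2 = 0, i.e. a z^2 + b z + c = 0 with a = 1.106, b = -0.516, c = 1.
Discriminant D = b^2 - 4ac = (-0.516)^2 - 4*(1.106)*1 = 0.266256 - (4.424) = -4.157744.
D < 0, so the roots are the complex-conjugate pair z = (-b +/- i sqrt(-D)) / (2a) = 0.2333 +/- 0.9218i.
For a conjugate pair |z|^2 = z * conj(z) = (product of roots) = c/a = 1/(1.106) = 0.904159, so |z| = sqrt(0.904159) = 0.9509 for both roots.
Moduli of all roots: 0.9509, 0.9509.
All moduli strictly greater than 1? No.
Verdict: Not stationary.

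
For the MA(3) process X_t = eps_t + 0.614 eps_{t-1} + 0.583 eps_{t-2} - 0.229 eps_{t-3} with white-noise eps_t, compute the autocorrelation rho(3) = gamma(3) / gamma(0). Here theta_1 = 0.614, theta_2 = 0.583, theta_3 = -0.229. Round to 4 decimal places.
\rho(3) = -0.1294

For an MA(q) process with theta_0 = 1, the autocovariance is
  gamma(k) = sigma^2 * sum_{i=0..q-k} theta_i * theta_{i+k},
and rho(k) = gamma(k) / gamma(0). Sigma^2 cancels.
  numerator   = (1)*(-0.229) = -0.229.
  denominator = (1)^2 + (0.614)^2 + (0.583)^2 + (-0.229)^2 = 1.769326.
  rho(3) = -0.229 / 1.769326 = -0.1294.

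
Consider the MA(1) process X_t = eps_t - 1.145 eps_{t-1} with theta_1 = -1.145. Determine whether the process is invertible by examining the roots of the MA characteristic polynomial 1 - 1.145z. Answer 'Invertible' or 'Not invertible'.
\text{Not invertible}

The MA(q) characteristic polynomial is P(z) = 1 - 1.145z.
Invertibility requires all roots to lie outside the unit circle, i.e. |z| > 1 for every root.
This is linear in z: 1 + (-1.145) z = 0  =>  z = -1/(-1.145) = 0.873362,  |z| = 0.873362.
Moduli of all roots: 0.8734.
All moduli strictly greater than 1? No.
Verdict: Not invertible.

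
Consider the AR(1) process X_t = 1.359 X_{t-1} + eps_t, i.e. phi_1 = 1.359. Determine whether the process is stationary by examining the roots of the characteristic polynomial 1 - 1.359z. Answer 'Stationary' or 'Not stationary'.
\text{Not stationary}

The AR(p) characteristic polynomial is P(z) = 1 - 1.359z.
Stationarity requires all roots to lie outside the unit circle, i.e. |z| > 1 for every root.
This is linear in z: 1 + (-1.359) z = 0  =>  z = -1/(-1.359) = 0.735835,  |z| = 0.735835.
Moduli of all roots: 0.7358.
All moduli strictly greater than 1? No.
Verdict: Not stationary.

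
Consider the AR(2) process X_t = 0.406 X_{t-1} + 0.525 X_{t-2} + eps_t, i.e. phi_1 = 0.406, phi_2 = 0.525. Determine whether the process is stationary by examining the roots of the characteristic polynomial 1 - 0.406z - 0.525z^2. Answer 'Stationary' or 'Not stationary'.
\text{Stationary}

The AR(p) characteristic polynomial is P(z) = 1 - 0.406z - 0.525z^2.
Stationarity requires all roots to lie outside the unit circle, i.e. |z| > 1 for every root.
Set 1 + (-0.406) z + (-0.525) z^2 = 0, i.e. a z^2 + b z + c = 0 with a = -0.525, b = -0.406, c = 1.
Discriminant D = b^2 - 4ac = (-0.406)^2 - 4*(-0.525)*1 = 0.164836 - (-2.1) = 2.264836.
D >= 0, so the roots are real: z = (-b +/- sqrt(D)) / (2a) = (0.406 +/- 1.504937) / (-1.05).
  z_1 = (0.406 + 1.504937) / (-1.05) = -1.8199,   |z_1| = 1.8199.
  z_2 = (0.406 - 1.504937) / (-1.05) = 1.0466,   |z_2| = 1.0466.
Moduli of all roots: 1.8199, 1.0466.
All moduli strictly greater than 1? Yes.
Verdict: Stationary.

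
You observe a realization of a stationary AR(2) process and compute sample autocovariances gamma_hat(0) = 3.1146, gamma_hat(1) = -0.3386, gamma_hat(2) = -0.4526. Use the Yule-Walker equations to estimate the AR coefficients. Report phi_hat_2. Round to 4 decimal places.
\hat\phi_{2} = -0.1590

The Yule-Walker equations for an AR(p) process read, in matrix form,
  Gamma_p phi = r_p,   with   (Gamma_p)_{ij} = gamma(|i - j|),
                       (r_p)_i = gamma(i),   i,j = 1..p.
Substitute the sample gammas (Toeplitz matrix and right-hand side of size 2):
  Gamma_p = [[3.1146, -0.3386], [-0.3386, 3.1146]]
  r_p     = [-0.3386, -0.4526]
Written out:
  3.1146 phi_1 - 0.3386 phi_2 = -0.3386
  -0.3386 phi_1 + 3.1146 phi_2 = -0.4526
Solve by Cramer's rule:
  det = gamma(0)^2 - gamma(1)^2 = (3.1146)^2 - (-0.3386)^2 = 9.70073316 - 0.11464996 = 9.5860832
  phi_hat_1 = [gamma(1) gamma(0) - gamma(1) gamma(2)] / det = [(-0.3386)(3.1146) - (-0.3386)(-0.4526)] / 9.5860832 = -1.20785392 / 9.5860832 = -0.126
  phi_hat_2 = [gamma(0) gamma(2) - gamma(1)^2] / det = [(3.1146)(-0.4526) - (-0.3386)^2] / 9.5860832 = -1.52431792 / 9.5860832 = -0.159
So phi_hat = [-0.1260, -0.1590].
Therefore phi_hat_2 = -0.1590.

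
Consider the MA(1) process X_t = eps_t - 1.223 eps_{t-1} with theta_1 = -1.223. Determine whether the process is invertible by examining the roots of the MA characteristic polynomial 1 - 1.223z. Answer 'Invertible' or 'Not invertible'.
\text{Not invertible}

The MA(q) characteristic polynomial is P(z) = 1 - 1.223z.
Invertibility requires all roots to lie outside the unit circle, i.e. |z| > 1 for every root.
This is linear in z: 1 + (-1.223) z = 0  =>  z = -1/(-1.223) = 0.817661,  |z| = 0.817661.
Moduli of all roots: 0.8177.
All moduli strictly greater than 1? No.
Verdict: Not invertible.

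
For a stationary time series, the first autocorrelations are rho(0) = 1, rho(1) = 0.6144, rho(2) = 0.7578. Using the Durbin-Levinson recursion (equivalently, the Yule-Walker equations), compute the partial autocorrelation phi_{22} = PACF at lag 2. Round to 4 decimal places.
\phi_{22} = 0.6109

The PACF at lag k is phi_{kk}, the last component of the solution
to the Yule-Walker system G_k phi = r_k where
  (G_k)_{ij} = rho(|i - j|), (r_k)_i = rho(i), i,j = 1..k.
Equivalently, Durbin-Levinson gives phi_{kk} iteratively:
  phi_{11} = rho(1)
  phi_{kk} = [rho(k) - sum_{j=1..k-1} phi_{k-1,j} rho(k-j)]
            / [1 - sum_{j=1..k-1} phi_{k-1,j} rho(j)],
  phi_{k,j} = phi_{k-1,j} - phi_{kk} phi_{k-1,k-j},  j = 1..k-1.
Step k = 1:
  phi_11 = rho(1) = 0.6144.
Step k = 2:
  phi_22 = [rho(2) - phi_11 rho(1)] / [1 - phi_11 rho(1)] = [0.7578 - (0.6144)(0.6144)] / [1 - (0.6144)(0.6144)]
         = 0.38031264 / 0.62251264 = 0.6109.
Therefore phi_{22} = 0.6109.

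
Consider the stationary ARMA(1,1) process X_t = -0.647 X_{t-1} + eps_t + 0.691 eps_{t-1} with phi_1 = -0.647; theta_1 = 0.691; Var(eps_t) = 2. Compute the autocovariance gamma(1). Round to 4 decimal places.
\gamma(1) = 0.0837

Multiply the model equation by X_{t-k} and take expectations. With theta_0 = psi_0 = 1 and psi_j the MA(infinity) weights, this gives
  gamma(k) - sum_i phi_i gamma(k-i) = c_k,
  c_k = sigma^2 * sum_{j=k..q} theta_j psi_{j-k}   (c_k = 0 for k > q),
using gamma(-m) = gamma(m).
psi-weights needed (psi_j = theta_j + sum_i phi_i psi_{j-i}):
  psi_1 = theta_1 + phi_1 = 0.691 + (-0.647) = 0.044
Right-hand sides:
  c_0 = sigma^2 (1 + theta_1 psi_1) = 2 * (1 + (0.691)(0.044)) = 2 * 1.030404 = 2.060808
  c_1 = sigma^2 theta_1 = 2 * (0.691) = 1.382
  c_2 = 0
Equations for k = 0 and k = 1 (AR order 1):
  gamma(0) = phi_1 gamma(1) + c_0
  gamma(1) = phi_1 gamma(0) + c_1
Substituting the second into the first: gamma(0) (1 - phi_1^2) = c_0 + phi_1 c_1, so
  gamma(0) = (c_0 + phi_1 c_1) / (1 - phi_1^2) = (2.060808 + (-0.647)(1.382)) / (1 - (-0.647)^2) = 1.166654 / 0.581391 = 2.00666.
  gamma(1) = phi_1 gamma(0) + c_1 = (-0.647)(2.00666) + (1.382) = 0.083691.
Therefore gamma(1) = 0.0837 (to 4 decimal places).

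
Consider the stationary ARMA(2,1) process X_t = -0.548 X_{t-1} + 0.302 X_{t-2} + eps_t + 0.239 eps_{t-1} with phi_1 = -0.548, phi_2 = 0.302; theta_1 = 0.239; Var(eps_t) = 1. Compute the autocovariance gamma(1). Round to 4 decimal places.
\gamma(1) = -1.1931

Multiply the model equation by X_{t-k} and take expectations. With theta_0 = psi_0 = 1 and psi_j the MA(infinity) weights, this gives
  gamma(k) - sum_i phi_i gamma(k-i) = c_k,
  c_k = sigma^2 * sum_{j=k..q} theta_j psi_{j-k}   (c_k = 0 for k > q),
using gamma(-m) = gamma(m).
psi-weights needed (psi_j = theta_j + sum_i phi_i psi_{j-i}):
  psi_1 = theta_1 + phi_1 = 0.239 + (-0.548) = -0.309
Right-hand sides:
  c_0 = sigma^2 (1 + theta_1 psi_1) = 1 * (1 + (0.239)(-0.309)) = 1 * 0.926149 = 0.926149
  c_1 = sigma^2 theta_1 = 1 * (0.239) = 0.239
  c_2 = 0
Equations for k = 0, 1, 2 (AR order 2, c_2 = 0):
  (E0) gamma(0) = phi_1 gamma(1) + phi_2 gamma(2) + c_0
  (E1) gamma(1) = phi_1 gamma(0) + phi_2 gamma(1) + c_1
  (E2) gamma(2) = phi_1 gamma(1) + phi_2 gamma(0)
From (E1): gamma(1) = A gamma(0) + B with
  A = phi_1 / (1 - phi_2) = -0.548 / 0.698 = -0.7851,   B = c_1 / (1 - phi_2) = 0.239 / 0.698 = 0.342407.
Insert (E2) into (E0): gamma(0) (1 - phi_2^2) = phi_1 (1 + phi_2) gamma(1) + c_0.
  phi_1 (1 + phi_2) = (-0.548)(1.302) = -0.713496,   1 - phi_2^2 = 0.908796.
Replace gamma(1) by A gamma(0) + B and collect gamma(0):
  gamma(0) [0.908796 - (-0.713496)(-0.7851)] = (-0.713496)(0.342407) + 0.926149
  gamma(0) * 0.34863 = 0.681843
  gamma(0) = 0.681843 / 0.34863 = 1.955778.
  gamma(1) = A gamma(0) + B = (-0.7851)(1.955778) + (0.342407) = -1.193075.
Therefore gamma(1) = -1.1931 (to 4 decimal places).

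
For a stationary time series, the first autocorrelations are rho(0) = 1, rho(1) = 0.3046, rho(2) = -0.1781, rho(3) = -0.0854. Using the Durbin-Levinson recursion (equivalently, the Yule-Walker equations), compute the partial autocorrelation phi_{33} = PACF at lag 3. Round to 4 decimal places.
\phi_{33} = 0.0920

The PACF at lag k is phi_{kk}, the last component of the solution
to the Yule-Walker system G_k phi = r_k where
  (G_k)_{ij} = rho(|i - j|), (r_k)_i = rho(i), i,j = 1..k.
Equivalently, Durbin-Levinson gives phi_{kk} iteratively:
  phi_{11} = rho(1)
  phi_{kk} = [rho(k) - sum_{j=1..k-1} phi_{k-1,j} rho(k-j)]
            / [1 - sum_{j=1..k-1} phi_{k-1,j} rho(j)],
  phi_{k,j} = phi_{k-1,j} - phi_{kk} phi_{k-1,k-j},  j = 1..k-1.
Step k = 1:
  phi_11 = rho(1) = 0.3046.
Step k = 2:
  phi_22 = [rho(2) - phi_11 rho(1)] / [1 - phi_11 rho(1)] = [-0.1781 - (0.3046)(0.3046)] / [1 - (0.3046)(0.3046)]
         = -0.27088116 / 0.90721884 = -0.298584.
  Update: phi_21 = phi_11 - phi_22 phi_11 = 0.3046 - (-0.298584)(0.3046) = 0.395549.
Step k = 3:
  phi_33 = [rho(3) - phi_21 rho(2) - phi_22 rho(1)] / [1 - phi_21 rho(1) - phi_22 rho(2)]
    numerator   = -0.0854 - (0.395549)(-0.1781) - (-0.298584)(0.3046) = 0.07599596
    denominator = 1 - (0.395549)(0.3046) - (-0.298584)(-0.1781) = 0.82633802
  phi_33 = 0.07599596 / 0.82633802 = 0.092.
Therefore phi_{33} = 0.0920.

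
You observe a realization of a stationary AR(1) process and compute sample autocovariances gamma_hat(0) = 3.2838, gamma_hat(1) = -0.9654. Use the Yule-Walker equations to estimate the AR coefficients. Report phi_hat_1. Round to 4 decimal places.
\hat\phi_{1} = -0.2940

The Yule-Walker equations for an AR(p) process read, in matrix form,
  Gamma_p phi = r_p,   with   (Gamma_p)_{ij} = gamma(|i - j|),
                       (r_p)_i = gamma(i),   i,j = 1..p.
Substitute the sample gammas (Toeplitz matrix and right-hand side of size 1):
  Gamma_p = [[3.2838]]
  r_p     = [-0.9654]
With p = 1 this is the single equation gamma(0) phi_1 = gamma(1):
  phi_hat_1 = gamma(1) / gamma(0) = -0.9654 / 3.2838 = -0.2940.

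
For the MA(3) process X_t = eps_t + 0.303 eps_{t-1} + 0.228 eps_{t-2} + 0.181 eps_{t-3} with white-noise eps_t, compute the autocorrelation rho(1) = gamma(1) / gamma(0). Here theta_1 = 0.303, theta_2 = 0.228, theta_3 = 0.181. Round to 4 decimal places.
\rho(1) = 0.3513

For an MA(q) process with theta_0 = 1, the autocovariance is
  gamma(k) = sigma^2 * sum_{i=0..q-k} theta_i * theta_{i+k},
and rho(k) = gamma(k) / gamma(0). Sigma^2 cancels.
  numerator   = (1)*(0.303) + (0.303)*(0.228) + (0.228)*(0.181) = 0.413352.
  denominator = (1)^2 + (0.303)^2 + (0.228)^2 + (0.181)^2 = 1.176554.
  rho(1) = 0.413352 / 1.176554 = 0.3513.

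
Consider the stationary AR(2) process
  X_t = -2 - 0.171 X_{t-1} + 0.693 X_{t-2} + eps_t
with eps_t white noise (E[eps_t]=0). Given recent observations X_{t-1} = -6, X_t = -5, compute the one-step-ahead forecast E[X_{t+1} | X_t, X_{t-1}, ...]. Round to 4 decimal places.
E[X_{t+1} \mid \mathcal F_t] = -5.3030

For an AR(p) model X_t = c + sum_i phi_i X_{t-i} + eps_t, the
one-step-ahead conditional mean is
  E[X_{t+1} | X_t, ...] = c + sum_i phi_i X_{t+1-i}.
Substitute known values:
  E[X_{t+1} | ...] = -2 + (-0.171) * (-5) + (0.693) * (-6)
                   = -5.3030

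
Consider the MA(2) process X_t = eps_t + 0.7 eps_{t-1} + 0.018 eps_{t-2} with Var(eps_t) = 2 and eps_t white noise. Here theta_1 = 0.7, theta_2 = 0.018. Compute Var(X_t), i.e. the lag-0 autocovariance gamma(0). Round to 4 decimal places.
\gamma(0) = 2.9806

For an MA(q) process X_t = eps_t + sum_i theta_i eps_{t-i} with
Var(eps_t) = sigma^2, the variance is
  gamma(0) = sigma^2 * (1 + sum_i theta_i^2).
  sum_i theta_i^2 = (0.7)^2 + (0.018)^2 = 0.49 + 0.000324 = 0.490324.
  gamma(0) = 2 * (1 + 0.490324) = 2 * 1.490324 = 2.980648, which rounds to 2.9806.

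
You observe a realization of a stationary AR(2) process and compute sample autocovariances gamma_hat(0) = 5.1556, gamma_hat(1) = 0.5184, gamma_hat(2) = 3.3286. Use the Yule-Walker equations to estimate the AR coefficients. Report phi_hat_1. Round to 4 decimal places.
\hat\phi_{1} = 0.0360

The Yule-Walker equations for an AR(p) process read, in matrix form,
  Gamma_p phi = r_p,   with   (Gamma_p)_{ij} = gamma(|i - j|),
                       (r_p)_i = gamma(i),   i,j = 1..p.
Substitute the sample gammas (Toeplitz matrix and right-hand side of size 2):
  Gamma_p = [[5.1556, 0.5184], [0.5184, 5.1556]]
  r_p     = [0.5184, 3.3286]
Written out:
  5.1556 phi_1 + 0.5184 phi_2 = 0.5184
  0.5184 phi_1 + 5.1556 phi_2 = 3.3286
Solve by Cramer's rule:
  det = gamma(0)^2 - gamma(1)^2 = (5.1556)^2 - (0.5184)^2 = 26.58021136 - 0.26873856 = 26.3114728
  phi_hat_1 = [gamma(1) gamma(0) - gamma(1) gamma(2)] / det = [(0.5184)(5.1556) - (0.5184)(3.3286)] / 26.3114728 = 0.9471168 / 26.3114728 = 0.036
  phi_hat_2 = [gamma(0) gamma(2) - gamma(1)^2] / det = [(5.1556)(3.3286) - (0.5184)^2] / 26.3114728 = 16.8921916 / 26.3114728 = 0.642
So phi_hat = [0.0360, 0.6420].
Therefore phi_hat_1 = 0.0360.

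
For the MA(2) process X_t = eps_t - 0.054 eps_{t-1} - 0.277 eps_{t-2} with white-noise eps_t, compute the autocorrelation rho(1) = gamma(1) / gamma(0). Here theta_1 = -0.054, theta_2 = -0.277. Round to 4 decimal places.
\rho(1) = -0.0362

For an MA(q) process with theta_0 = 1, the autocovariance is
  gamma(k) = sigma^2 * sum_{i=0..q-k} theta_i * theta_{i+k},
and rho(k) = gamma(k) / gamma(0). Sigma^2 cancels.
  numerator   = (1)*(-0.054) + (-0.054)*(-0.277) = -0.039042.
  denominator = (1)^2 + (-0.054)^2 + (-0.277)^2 = 1.079645.
  rho(1) = -0.039042 / 1.079645 = -0.0362.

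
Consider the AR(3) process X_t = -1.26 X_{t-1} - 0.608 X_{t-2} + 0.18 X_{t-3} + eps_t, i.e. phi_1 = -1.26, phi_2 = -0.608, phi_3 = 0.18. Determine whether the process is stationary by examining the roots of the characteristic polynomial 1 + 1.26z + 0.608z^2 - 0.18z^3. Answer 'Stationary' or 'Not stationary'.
\text{Stationary}

The AR(p) characteristic polynomial is P(z) = 1 + 1.26z + 0.608z^2 - 0.18z^3.
Stationarity requires all roots to lie outside the unit circle, i.e. |z| > 1 for every root.
Degree 3: look for a simple real root z0 first, then factor out (1 - z/z0) and solve the remaining quadratic.
Testing z0 = 5: P(5) = 1 + (1.26)(5) + (0.608)(5)^2 + (-0.18)(5)^3
  = 1 + (6.3) + (15.2) + (-22.5) = 0.  So z_0 = 5 is a root, |z_0| = 5.
Divide out the factor (1 - 0.2 z) = (1 - z/z0) (since 1/z0 = 0.2):
  P(z) = (1 - 0.2 z)(1 + (1.46) z + (0.9) z^2)
  [check: z-coef 1.46 - (0.2) = 1.26; z^2-coef 0.9 - (0.2)(1.46) = 0.608; z^3-coef -(0.2)(0.9) = -0.18.]
Remaining roots from the quadratic factor 1 + (1.46) z + (0.9) z^2:
  Set 1 + (1.46) z + (0.9) z^2 = 0, i.e. a z^2 + b z + c = 0 with a = 0.9, b = 1.46, c = 1.
  Discriminant D = b^2 - 4ac = (1.46)^2 - 4*(0.9)*1 = 2.1316 - (3.6) = -1.4684.
  D < 0, so the roots are the complex-conjugate pair z = (-b +/- i sqrt(-D)) / (2a) = -0.8111 +/- 0.6732i.
  For a conjugate pair |z|^2 = z * conj(z) = (product of roots) = c/a = 1/(0.9) = 1.111111, so |z| = sqrt(1.111111) = 1.0541 for both roots.
Moduli of all roots: 5.0000, 1.0541, 1.0541.
All moduli strictly greater than 1? Yes.
Verdict: Stationary.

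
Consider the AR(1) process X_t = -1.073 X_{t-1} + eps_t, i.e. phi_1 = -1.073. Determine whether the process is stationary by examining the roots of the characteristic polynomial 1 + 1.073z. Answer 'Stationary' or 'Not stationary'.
\text{Not stationary}

The AR(p) characteristic polynomial is P(z) = 1 + 1.073z.
Stationarity requires all roots to lie outside the unit circle, i.e. |z| > 1 for every root.
This is linear in z: 1 + (1.073) z = 0  =>  z = -1/(1.073) = -0.931966,  |z| = 0.931966.
Moduli of all roots: 0.9320.
All moduli strictly greater than 1? No.
Verdict: Not stationary.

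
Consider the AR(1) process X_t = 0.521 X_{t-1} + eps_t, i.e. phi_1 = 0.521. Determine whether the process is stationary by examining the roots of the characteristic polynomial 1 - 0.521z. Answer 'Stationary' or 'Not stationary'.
\text{Stationary}

The AR(p) characteristic polynomial is P(z) = 1 - 0.521z.
Stationarity requires all roots to lie outside the unit circle, i.e. |z| > 1 for every root.
This is linear in z: 1 + (-0.521) z = 0  =>  z = -1/(-0.521) = 1.919386,  |z| = 1.919386.
Moduli of all roots: 1.9194.
All moduli strictly greater than 1? Yes.
Verdict: Stationary.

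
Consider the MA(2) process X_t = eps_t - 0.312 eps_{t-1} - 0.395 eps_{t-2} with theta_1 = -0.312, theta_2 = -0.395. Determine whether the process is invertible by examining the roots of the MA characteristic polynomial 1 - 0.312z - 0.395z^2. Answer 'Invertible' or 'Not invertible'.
\text{Invertible}

The MA(q) characteristic polynomial is P(z) = 1 - 0.312z - 0.395z^2.
Invertibility requires all roots to lie outside the unit circle, i.e. |z| > 1 for every root.
Set 1 + (-0.312) z + (-0.395) z^2 = 0, i.e. a z^2 + b z + c = 0 with a = -0.395, b = -0.312, c = 1.
Discriminant D = b^2 - 4ac = (-0.312)^2 - 4*(-0.395)*1 = 0.097344 - (-1.58) = 1.677344.
D >= 0, so the roots are real: z = (-b +/- sqrt(D)) / (2a) = (0.312 +/- 1.295123) / (-0.79).
  z_1 = (0.312 + 1.295123) / (-0.79) = -2.0343,   |z_1| = 2.0343.
  z_2 = (0.312 - 1.295123) / (-0.79) = 1.2445,   |z_2| = 1.2445.
Moduli of all roots: 2.0343, 1.2445.
All moduli strictly greater than 1? Yes.
Verdict: Invertible.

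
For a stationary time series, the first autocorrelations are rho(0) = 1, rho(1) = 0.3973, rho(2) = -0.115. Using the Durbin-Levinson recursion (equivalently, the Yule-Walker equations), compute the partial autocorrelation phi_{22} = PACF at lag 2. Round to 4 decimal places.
\phi_{22} = -0.3240

The PACF at lag k is phi_{kk}, the last component of the solution
to the Yule-Walker system G_k phi = r_k where
  (G_k)_{ij} = rho(|i - j|), (r_k)_i = rho(i), i,j = 1..k.
Equivalently, Durbin-Levinson gives phi_{kk} iteratively:
  phi_{11} = rho(1)
  phi_{kk} = [rho(k) - sum_{j=1..k-1} phi_{k-1,j} rho(k-j)]
            / [1 - sum_{j=1..k-1} phi_{k-1,j} rho(j)],
  phi_{k,j} = phi_{k-1,j} - phi_{kk} phi_{k-1,k-j},  j = 1..k-1.
Step k = 1:
  phi_11 = rho(1) = 0.3973.
Step k = 2:
  phi_22 = [rho(2) - phi_11 rho(1)] / [1 - phi_11 rho(1)] = [-0.115 - (0.3973)(0.3973)] / [1 - (0.3973)(0.3973)]
         = -0.27284729 / 0.84215271 = -0.324.
Therefore phi_{22} = -0.3240.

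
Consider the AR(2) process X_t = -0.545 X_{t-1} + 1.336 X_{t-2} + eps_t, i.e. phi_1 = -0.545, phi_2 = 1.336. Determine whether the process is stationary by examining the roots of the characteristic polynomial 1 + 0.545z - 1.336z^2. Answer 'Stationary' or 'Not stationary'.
\text{Not stationary}

The AR(p) characteristic polynomial is P(z) = 1 + 0.545z - 1.336z^2.
Stationarity requires all roots to lie outside the unit circle, i.e. |z| > 1 for every root.
Set 1 + (0.545) z + (-1.336) z^2 = 0, i.e. a z^2 + b z + c = 0 with a = -1.336, b = 0.545, c = 1.
Discriminant D = b^2 - 4ac = (0.545)^2 - 4*(-1.336)*1 = 0.297025 - (-5.344) = 5.641025.
D >= 0, so the roots are real: z = (-b +/- sqrt(D)) / (2a) = (-0.545 +/- 2.375084) / (-2.672).
  z_1 = (-0.545 + 2.375084) / (-2.672) = -0.6849,   |z_1| = 0.6849.
  z_2 = (-0.545 - 2.375084) / (-2.672) = 1.0928,   |z_2| = 1.0928.
Moduli of all roots: 0.6849, 1.0928.
All moduli strictly greater than 1? No.
Verdict: Not stationary.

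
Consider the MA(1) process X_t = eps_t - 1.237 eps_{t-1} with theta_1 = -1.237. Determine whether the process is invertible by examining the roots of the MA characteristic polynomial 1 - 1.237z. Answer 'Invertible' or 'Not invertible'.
\text{Not invertible}

The MA(q) characteristic polynomial is P(z) = 1 - 1.237z.
Invertibility requires all roots to lie outside the unit circle, i.e. |z| > 1 for every root.
This is linear in z: 1 + (-1.237) z = 0  =>  z = -1/(-1.237) = 0.808407,  |z| = 0.808407.
Moduli of all roots: 0.8084.
All moduli strictly greater than 1? No.
Verdict: Not invertible.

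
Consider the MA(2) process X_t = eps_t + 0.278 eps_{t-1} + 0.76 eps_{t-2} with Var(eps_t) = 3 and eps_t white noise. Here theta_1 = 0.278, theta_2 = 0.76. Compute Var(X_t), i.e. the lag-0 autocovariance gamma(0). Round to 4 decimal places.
\gamma(0) = 4.9647

For an MA(q) process X_t = eps_t + sum_i theta_i eps_{t-i} with
Var(eps_t) = sigma^2, the variance is
  gamma(0) = sigma^2 * (1 + sum_i theta_i^2).
  sum_i theta_i^2 = (0.278)^2 + (0.76)^2 = 0.077284 + 0.5776 = 0.654884.
  gamma(0) = 3 * (1 + 0.654884) = 3 * 1.654884 = 4.964652, which rounds to 4.9647.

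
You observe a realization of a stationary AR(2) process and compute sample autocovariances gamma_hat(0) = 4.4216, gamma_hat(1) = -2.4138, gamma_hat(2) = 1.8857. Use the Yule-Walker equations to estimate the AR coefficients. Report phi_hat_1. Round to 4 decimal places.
\hat\phi_{1} = -0.4460

The Yule-Walker equations for an AR(p) process read, in matrix form,
  Gamma_p phi = r_p,   with   (Gamma_p)_{ij} = gamma(|i - j|),
                       (r_p)_i = gamma(i),   i,j = 1..p.
Substitute the sample gammas (Toeplitz matrix and right-hand side of size 2):
  Gamma_p = [[4.4216, -2.4138], [-2.4138, 4.4216]]
  r_p     = [-2.4138, 1.8857]
Written out:
  4.4216 phi_1 - 2.4138 phi_2 = -2.4138
  -2.4138 phi_1 + 4.4216 phi_2 = 1.8857
Solve by Cramer's rule:
  det = gamma(0)^2 - gamma(1)^2 = (4.4216)^2 - (-2.4138)^2 = 19.55054656 - 5.82643044 = 13.72411612
  phi_hat_1 = [gamma(1) gamma(0) - gamma(1) gamma(2)] / det = [(-2.4138)(4.4216) - (-2.4138)(1.8857)] / 13.72411612 = -6.12115542 / 13.72411612 = -0.446
  phi_hat_2 = [gamma(0) gamma(2) - gamma(1)^2] / det = [(4.4216)(1.8857) - (-2.4138)^2] / 13.72411612 = 2.51138068 / 13.72411612 = 0.183
So phi_hat = [-0.4460, 0.1830].
Therefore phi_hat_1 = -0.4460.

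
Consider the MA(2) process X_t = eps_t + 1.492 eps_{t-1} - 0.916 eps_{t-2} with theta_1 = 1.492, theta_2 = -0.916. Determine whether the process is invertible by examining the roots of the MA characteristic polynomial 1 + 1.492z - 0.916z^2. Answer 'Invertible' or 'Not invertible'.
\text{Not invertible}

The MA(q) characteristic polynomial is P(z) = 1 + 1.492z - 0.916z^2.
Invertibility requires all roots to lie outside the unit circle, i.e. |z| > 1 for every root.
Set 1 + (1.492) z + (-0.916) z^2 = 0, i.e. a z^2 + b z + c = 0 with a = -0.916, b = 1.492, c = 1.
Discriminant D = b^2 - 4ac = (1.492)^2 - 4*(-0.916)*1 = 2.226064 - (-3.664) = 5.890064.
D >= 0, so the roots are real: z = (-b +/- sqrt(D)) / (2a) = (-1.492 +/- 2.426945) / (-1.832).
  z_1 = (-1.492 + 2.426945) / (-1.832) = -0.5103,   |z_1| = 0.5103.
  z_2 = (-1.492 - 2.426945) / (-1.832) = 2.1392,   |z_2| = 2.1392.
Moduli of all roots: 0.5103, 2.1392.
All moduli strictly greater than 1? No.
Verdict: Not invertible.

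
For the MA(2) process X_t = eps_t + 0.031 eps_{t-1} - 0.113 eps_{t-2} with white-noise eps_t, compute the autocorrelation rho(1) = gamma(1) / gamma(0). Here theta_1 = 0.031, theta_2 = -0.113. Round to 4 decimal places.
\rho(1) = 0.0271

For an MA(q) process with theta_0 = 1, the autocovariance is
  gamma(k) = sigma^2 * sum_{i=0..q-k} theta_i * theta_{i+k},
and rho(k) = gamma(k) / gamma(0). Sigma^2 cancels.
  numerator   = (1)*(0.031) + (0.031)*(-0.113) = 0.027497.
  denominator = (1)^2 + (0.031)^2 + (-0.113)^2 = 1.01373.
  rho(1) = 0.027497 / 1.01373 = 0.0271.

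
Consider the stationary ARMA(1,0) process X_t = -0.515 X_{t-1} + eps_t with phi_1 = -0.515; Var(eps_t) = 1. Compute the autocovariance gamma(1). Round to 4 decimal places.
\gamma(1) = -0.7009

Multiply the model equation by X_{t-k} and take expectations. With theta_0 = psi_0 = 1 and psi_j the MA(infinity) weights, this gives
  gamma(k) - sum_i phi_i gamma(k-i) = c_k,
  c_k = sigma^2 * sum_{j=k..q} theta_j psi_{j-k}   (c_k = 0 for k > q),
using gamma(-m) = gamma(m).
Pure AR (q = 0): c_0 = sigma^2 = 1, c_k = 0 for k >= 1.
Equations for k = 0 and k = 1 (AR order 1):
  gamma(0) = phi_1 gamma(1) + c_0
  gamma(1) = phi_1 gamma(0) + c_1
Substituting the second into the first: gamma(0) (1 - phi_1^2) = c_0 + phi_1 c_1, so
  gamma(0) = c_0 / (1 - phi_1^2) = 1 / (1 - (-0.515)^2) = 1 / 0.734775 = 1.360961.
  gamma(1) = phi_1 gamma(0) = (-0.515)(1.360961) = -0.700895.
Therefore gamma(1) = -0.7009 (to 4 decimal places).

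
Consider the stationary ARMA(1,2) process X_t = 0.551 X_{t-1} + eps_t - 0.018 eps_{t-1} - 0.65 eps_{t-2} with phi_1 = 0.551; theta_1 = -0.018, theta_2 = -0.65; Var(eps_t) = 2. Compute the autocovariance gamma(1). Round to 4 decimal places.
\gamma(1) = 0.8871

Multiply the model equation by X_{t-k} and take expectations. With theta_0 = psi_0 = 1 and psi_j the MA(infinity) weights, this gives
  gamma(k) - sum_i phi_i gamma(k-i) = c_k,
  c_k = sigma^2 * sum_{j=k..q} theta_j psi_{j-k}   (c_k = 0 for k > q),
using gamma(-m) = gamma(m).
psi-weights needed (psi_j = theta_j + sum_i phi_i psi_{j-i}):
  psi_1 = theta_1 + phi_1 = -0.018 + (0.551) = 0.533
  psi_2 = theta_2 + phi_1 psi_1 = -0.65 + (0.551)(0.533) = -0.356317
Right-hand sides:
  c_0 = sigma^2 (1 + theta_1 psi_1 + theta_2 psi_2) = 2 * (1 + (-0.018)(0.533) + (-0.65)(-0.356317)) = 2 * 1.222012 = 2.444024
  c_1 = sigma^2 (theta_1 + theta_2 psi_1) = 2 * (-0.018 + (-0.65)(0.533)) = -0.7289
  c_2 = sigma^2 theta_2 = 2 * (-0.65) = -1.3
Equations for k = 0 and k = 1 (AR order 1):
  gamma(0) = phi_1 gamma(1) + c_0
  gamma(1) = phi_1 gamma(0) + c_1
Substituting the second into the first: gamma(0) (1 - phi_1^2) = c_0 + phi_1 c_1, so
  gamma(0) = (c_0 + phi_1 c_1) / (1 - phi_1^2) = (2.444024 + (0.551)(-0.7289)) / (1 - (0.551)^2) = 2.0424 / 0.696399 = 2.932802.
  gamma(1) = phi_1 gamma(0) + c_1 = (0.551)(2.932802) + (-0.7289) = 0.887074.
Therefore gamma(1) = 0.8871 (to 4 decimal places).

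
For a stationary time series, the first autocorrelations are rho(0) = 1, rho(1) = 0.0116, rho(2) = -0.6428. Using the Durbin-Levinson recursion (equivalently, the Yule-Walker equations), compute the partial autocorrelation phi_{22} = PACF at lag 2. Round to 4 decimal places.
\phi_{22} = -0.6430

The PACF at lag k is phi_{kk}, the last component of the solution
to the Yule-Walker system G_k phi = r_k where
  (G_k)_{ij} = rho(|i - j|), (r_k)_i = rho(i), i,j = 1..k.
Equivalently, Durbin-Levinson gives phi_{kk} iteratively:
  phi_{11} = rho(1)
  phi_{kk} = [rho(k) - sum_{j=1..k-1} phi_{k-1,j} rho(k-j)]
            / [1 - sum_{j=1..k-1} phi_{k-1,j} rho(j)],
  phi_{k,j} = phi_{k-1,j} - phi_{kk} phi_{k-1,k-j},  j = 1..k-1.
Step k = 1:
  phi_11 = rho(1) = 0.0116.
Step k = 2:
  phi_22 = [rho(2) - phi_11 rho(1)] / [1 - phi_11 rho(1)] = [-0.6428 - (0.0116)(0.0116)] / [1 - (0.0116)(0.0116)]
         = -0.64293456 / 0.99986544 = -0.643.
Therefore phi_{22} = -0.6430.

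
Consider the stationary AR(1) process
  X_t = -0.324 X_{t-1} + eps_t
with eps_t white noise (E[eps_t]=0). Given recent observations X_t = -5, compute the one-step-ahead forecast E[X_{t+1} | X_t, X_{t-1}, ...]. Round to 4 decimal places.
E[X_{t+1} \mid \mathcal F_t] = 1.6200

For an AR(p) model X_t = c + sum_i phi_i X_{t-i} + eps_t, the
one-step-ahead conditional mean is
  E[X_{t+1} | X_t, ...] = c + sum_i phi_i X_{t+1-i}.
Substitute known values:
  E[X_{t+1} | ...] = (-0.324) * (-5)
                   = 1.6200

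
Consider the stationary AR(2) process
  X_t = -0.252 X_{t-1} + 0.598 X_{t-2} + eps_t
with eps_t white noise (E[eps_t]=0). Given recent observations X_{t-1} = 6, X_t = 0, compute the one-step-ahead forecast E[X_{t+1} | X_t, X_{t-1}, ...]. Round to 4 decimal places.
E[X_{t+1} \mid \mathcal F_t] = 3.5880

For an AR(p) model X_t = c + sum_i phi_i X_{t-i} + eps_t, the
one-step-ahead conditional mean is
  E[X_{t+1} | X_t, ...] = c + sum_i phi_i X_{t+1-i}.
Substitute known values:
  E[X_{t+1} | ...] = (-0.252) * (0) + (0.598) * (6)
                   = 3.5880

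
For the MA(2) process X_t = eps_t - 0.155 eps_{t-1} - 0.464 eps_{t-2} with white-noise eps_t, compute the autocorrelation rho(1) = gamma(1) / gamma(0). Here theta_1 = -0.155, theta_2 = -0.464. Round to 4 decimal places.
\rho(1) = -0.0670

For an MA(q) process with theta_0 = 1, the autocovariance is
  gamma(k) = sigma^2 * sum_{i=0..q-k} theta_i * theta_{i+k},
and rho(k) = gamma(k) / gamma(0). Sigma^2 cancels.
  numerator   = (1)*(-0.155) + (-0.155)*(-0.464) = -0.08308.
  denominator = (1)^2 + (-0.155)^2 + (-0.464)^2 = 1.239321.
  rho(1) = -0.08308 / 1.239321 = -0.0670.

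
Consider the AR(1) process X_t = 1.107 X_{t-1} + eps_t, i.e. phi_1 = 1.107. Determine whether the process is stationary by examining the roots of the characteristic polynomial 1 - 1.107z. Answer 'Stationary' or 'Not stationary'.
\text{Not stationary}

The AR(p) characteristic polynomial is P(z) = 1 - 1.107z.
Stationarity requires all roots to lie outside the unit circle, i.e. |z| > 1 for every root.
This is linear in z: 1 + (-1.107) z = 0  =>  z = -1/(-1.107) = 0.903342,  |z| = 0.903342.
Moduli of all roots: 0.9033.
All moduli strictly greater than 1? No.
Verdict: Not stationary.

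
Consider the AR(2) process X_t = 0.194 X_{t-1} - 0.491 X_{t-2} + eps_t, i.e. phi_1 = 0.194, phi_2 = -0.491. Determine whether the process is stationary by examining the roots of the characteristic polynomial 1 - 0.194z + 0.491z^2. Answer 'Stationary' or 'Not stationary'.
\text{Stationary}

The AR(p) characteristic polynomial is P(z) = 1 - 0.194z + 0.491z^2.
Stationarity requires all roots to lie outside the unit circle, i.e. |z| > 1 for every root.
Set 1 + (-0.194) z + (0.491) z^2 = 0, i.e. a z^2 + b z + c = 0 with a = 0.491, b = -0.194, c = 1.
Discriminant D = b^2 - 4ac = (-0.194)^2 - 4*(0.491)*1 = 0.037636 - (1.964) = -1.926364.
D < 0, so the roots are the complex-conjugate pair z = (-b +/- i sqrt(-D)) / (2a) = 0.1976 +/- 1.4134i.
For a conjugate pair |z|^2 = z * conj(z) = (product of roots) = c/a = 1/(0.491) = 2.03666, so |z| = sqrt(2.03666) = 1.4271 for both roots.
Moduli of all roots: 1.4271, 1.4271.
All moduli strictly greater than 1? Yes.
Verdict: Stationary.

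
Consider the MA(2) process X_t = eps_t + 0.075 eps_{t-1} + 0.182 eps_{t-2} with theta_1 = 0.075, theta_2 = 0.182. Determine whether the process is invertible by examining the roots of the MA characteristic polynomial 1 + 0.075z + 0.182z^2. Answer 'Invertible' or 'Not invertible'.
\text{Invertible}

The MA(q) characteristic polynomial is P(z) = 1 + 0.075z + 0.182z^2.
Invertibility requires all roots to lie outside the unit circle, i.e. |z| > 1 for every root.
Set 1 + (0.075) z + (0.182) z^2 = 0, i.e. a z^2 + b z + c = 0 with a = 0.182, b = 0.075, c = 1.
Discriminant D = b^2 - 4ac = (0.075)^2 - 4*(0.182)*1 = 0.005625 - (0.728) = -0.722375.
D < 0, so the roots are the complex-conjugate pair z = (-b +/- i sqrt(-D)) / (2a) = -0.206 +/- 2.335i.
For a conjugate pair |z|^2 = z * conj(z) = (product of roots) = c/a = 1/(0.182) = 5.494505, so |z| = sqrt(5.494505) = 2.344 for both roots.
Moduli of all roots: 2.3440, 2.3440.
All moduli strictly greater than 1? Yes.
Verdict: Invertible.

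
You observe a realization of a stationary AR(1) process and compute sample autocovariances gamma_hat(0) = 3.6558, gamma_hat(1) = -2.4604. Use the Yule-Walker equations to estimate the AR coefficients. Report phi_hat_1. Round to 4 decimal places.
\hat\phi_{1} = -0.6730

The Yule-Walker equations for an AR(p) process read, in matrix form,
  Gamma_p phi = r_p,   with   (Gamma_p)_{ij} = gamma(|i - j|),
                       (r_p)_i = gamma(i),   i,j = 1..p.
Substitute the sample gammas (Toeplitz matrix and right-hand side of size 1):
  Gamma_p = [[3.6558]]
  r_p     = [-2.4604]
With p = 1 this is the single equation gamma(0) phi_1 = gamma(1):
  phi_hat_1 = gamma(1) / gamma(0) = -2.4604 / 3.6558 = -0.6730.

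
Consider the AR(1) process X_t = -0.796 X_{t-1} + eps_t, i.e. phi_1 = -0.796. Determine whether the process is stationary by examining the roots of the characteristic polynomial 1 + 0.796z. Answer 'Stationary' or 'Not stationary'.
\text{Stationary}

The AR(p) characteristic polynomial is P(z) = 1 + 0.796z.
Stationarity requires all roots to lie outside the unit circle, i.e. |z| > 1 for every root.
This is linear in z: 1 + (0.796) z = 0  =>  z = -1/(0.796) = -1.256281,  |z| = 1.256281.
Moduli of all roots: 1.2563.
All moduli strictly greater than 1? Yes.
Verdict: Stationary.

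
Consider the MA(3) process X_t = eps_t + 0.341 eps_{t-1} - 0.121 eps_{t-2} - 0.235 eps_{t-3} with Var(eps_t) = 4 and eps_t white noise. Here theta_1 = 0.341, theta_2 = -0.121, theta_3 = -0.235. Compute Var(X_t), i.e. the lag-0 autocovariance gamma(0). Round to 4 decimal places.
\gamma(0) = 4.7446

For an MA(q) process X_t = eps_t + sum_i theta_i eps_{t-i} with
Var(eps_t) = sigma^2, the variance is
  gamma(0) = sigma^2 * (1 + sum_i theta_i^2).
  sum_i theta_i^2 = (0.341)^2 + (-0.121)^2 + (-0.235)^2 = 0.116281 + 0.014641 + 0.055225 = 0.186147.
  gamma(0) = 4 * (1 + 0.186147) = 4 * 1.186147 = 4.744588, which rounds to 4.7446.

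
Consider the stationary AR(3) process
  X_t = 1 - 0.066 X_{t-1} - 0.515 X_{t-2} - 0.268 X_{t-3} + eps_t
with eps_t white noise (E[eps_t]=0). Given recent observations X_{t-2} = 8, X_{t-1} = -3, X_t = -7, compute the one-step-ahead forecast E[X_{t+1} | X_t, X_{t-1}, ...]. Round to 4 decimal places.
E[X_{t+1} \mid \mathcal F_t] = 0.8630

For an AR(p) model X_t = c + sum_i phi_i X_{t-i} + eps_t, the
one-step-ahead conditional mean is
  E[X_{t+1} | X_t, ...] = c + sum_i phi_i X_{t+1-i}.
Substitute known values:
  E[X_{t+1} | ...] = 1 + (-0.066) * (-7) + (-0.515) * (-3) + (-0.268) * (8)
                   = 0.8630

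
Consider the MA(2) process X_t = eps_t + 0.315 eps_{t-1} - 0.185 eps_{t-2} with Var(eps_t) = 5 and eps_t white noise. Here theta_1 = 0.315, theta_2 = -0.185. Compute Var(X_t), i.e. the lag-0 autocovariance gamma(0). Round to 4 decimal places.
\gamma(0) = 5.6673

For an MA(q) process X_t = eps_t + sum_i theta_i eps_{t-i} with
Var(eps_t) = sigma^2, the variance is
  gamma(0) = sigma^2 * (1 + sum_i theta_i^2).
  sum_i theta_i^2 = (0.315)^2 + (-0.185)^2 = 0.099225 + 0.034225 = 0.13345.
  gamma(0) = 5 * (1 + 0.13345) = 5 * 1.13345 = 5.66725, which rounds to 5.6673.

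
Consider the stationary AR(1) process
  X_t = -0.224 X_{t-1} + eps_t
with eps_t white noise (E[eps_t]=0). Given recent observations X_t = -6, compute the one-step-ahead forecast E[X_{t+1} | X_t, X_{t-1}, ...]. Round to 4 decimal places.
E[X_{t+1} \mid \mathcal F_t] = 1.3440

For an AR(p) model X_t = c + sum_i phi_i X_{t-i} + eps_t, the
one-step-ahead conditional mean is
  E[X_{t+1} | X_t, ...] = c + sum_i phi_i X_{t+1-i}.
Substitute known values:
  E[X_{t+1} | ...] = (-0.224) * (-6)
                   = 1.3440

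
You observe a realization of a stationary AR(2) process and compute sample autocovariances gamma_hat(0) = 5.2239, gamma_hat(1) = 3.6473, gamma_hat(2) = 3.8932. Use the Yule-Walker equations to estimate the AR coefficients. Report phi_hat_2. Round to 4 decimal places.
\hat\phi_{2} = 0.5030

The Yule-Walker equations for an AR(p) process read, in matrix form,
  Gamma_p phi = r_p,   with   (Gamma_p)_{ij} = gamma(|i - j|),
                       (r_p)_i = gamma(i),   i,j = 1..p.
Substitute the sample gammas (Toeplitz matrix and right-hand side of size 2):
  Gamma_p = [[5.2239, 3.6473], [3.6473, 5.2239]]
  r_p     = [3.6473, 3.8932]
Written out:
  5.2239 phi_1 + 3.6473 phi_2 = 3.6473
  3.6473 phi_1 + 5.2239 phi_2 = 3.8932
Solve by Cramer's rule:
  det = gamma(0)^2 - gamma(1)^2 = (5.2239)^2 - (3.6473)^2 = 27.28913121 - 13.30279729 = 13.98633392
  phi_hat_1 = [gamma(1) gamma(0) - gamma(1) gamma(2)] / det = [(3.6473)(5.2239) - (3.6473)(3.8932)] / 13.98633392 = 4.85346211 / 13.98633392 = 0.347
  phi_hat_2 = [gamma(0) gamma(2) - gamma(1)^2] / det = [(5.2239)(3.8932) - (3.6473)^2] / 13.98633392 = 7.03489019 / 13.98633392 = 0.503
So phi_hat = [0.3470, 0.5030].
Therefore phi_hat_2 = 0.5030.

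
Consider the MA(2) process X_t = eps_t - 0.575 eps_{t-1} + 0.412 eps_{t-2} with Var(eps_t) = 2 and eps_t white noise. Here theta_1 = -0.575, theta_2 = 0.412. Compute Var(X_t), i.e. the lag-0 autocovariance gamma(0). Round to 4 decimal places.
\gamma(0) = 3.0007

For an MA(q) process X_t = eps_t + sum_i theta_i eps_{t-i} with
Var(eps_t) = sigma^2, the variance is
  gamma(0) = sigma^2 * (1 + sum_i theta_i^2).
  sum_i theta_i^2 = (-0.575)^2 + (0.412)^2 = 0.330625 + 0.169744 = 0.500369.
  gamma(0) = 2 * (1 + 0.500369) = 2 * 1.500369 = 3.000738, which rounds to 3.0007.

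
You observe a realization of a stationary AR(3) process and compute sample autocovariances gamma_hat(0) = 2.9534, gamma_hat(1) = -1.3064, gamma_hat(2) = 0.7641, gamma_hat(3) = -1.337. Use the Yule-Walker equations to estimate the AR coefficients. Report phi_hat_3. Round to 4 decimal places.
\hat\phi_{3} = -0.3910

The Yule-Walker equations for an AR(p) process read, in matrix form,
  Gamma_p phi = r_p,   with   (Gamma_p)_{ij} = gamma(|i - j|),
                       (r_p)_i = gamma(i),   i,j = 1..p.
Substitute the sample gammas (Toeplitz matrix and right-hand side of size 3):
  Gamma_p = [[2.9534, -1.3064, 0.7641], [-1.3064, 2.9534, -1.3064], [0.7641, -1.3064, 2.9534]]
  r_p     = [-1.3064, 0.7641, -1.337]
Written out (R1..R3):
  (R1) 2.9534 phi_1 - 1.3064 phi_2 + 0.7641 phi_3 = -1.3064
  (R2) -1.3064 phi_1 + 2.9534 phi_2 - 1.3064 phi_3 = 0.7641
  (R3) 0.7641 phi_1 - 1.3064 phi_2 + 2.9534 phi_3 = -1.337
Gaussian elimination:
  R2 <- R2 - (-1.3064/2.9534) R1 = R2 - (-0.442338) R1:  2.37553 phi_2 - 0.96841 phi_3 = 0.18623
  R3 <- R3 - (0.7641/2.9534) R1 = R3 - (0.258719) R1:  -0.96841 phi_2 + 2.755713 phi_3 = -0.99901
  R3 <- R3 - (-0.96841/2.37553) R2 = R3 - (-0.407661) R2:  2.360931 phi_3 = -0.923091
Back-substitution:
  phi_hat_3 = -0.923091 / 2.360931 = -0.390986
  phi_hat_2 = (0.18623 - (-0.96841)(-0.390986)) / 2.37553 = -0.080994
  phi_hat_1 = (-1.3064 - (-1.3064)(-0.080994) - (0.7641)(-0.390986)) / 2.9534 = -0.377009
So phi_hat = [-0.3770, -0.0810, -0.3910].
Therefore phi_hat_3 = -0.3910.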